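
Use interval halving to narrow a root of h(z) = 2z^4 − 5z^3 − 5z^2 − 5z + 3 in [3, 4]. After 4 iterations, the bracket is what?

z = 3.5 gives h = 10, positive; keep [3, 3.5]
z = 3.25 gives h = -14.570312, negative; keep [3.25, 3.5]
z = 3.375 gives h = -3.552246, negative; keep [3.375, 3.5]
z = 3.4375 gives h = 2.8909, positive; keep [3.375, 3.4375]

[3.375, 3.4375]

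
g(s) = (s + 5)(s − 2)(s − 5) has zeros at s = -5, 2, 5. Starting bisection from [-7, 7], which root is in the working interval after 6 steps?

g(0) = 50 > 0, so the root lies in [-7, 0]
g(-3.5) = 70.125 > 0, so the root lies in [-7, -3.5]
g(-5.25) = -18.578125 < 0, so the root lies in [-5.25, -3.5]
g(-4.375) = 37.3535 > 0, so the root lies in [-5.25, -4.375]
g(-4.8125) = 12.5339 > 0, so the root lies in [-5.25, -4.8125]
g(-5.03125) = -2.2041 < 0, so the root lies in [-5.03125, -4.8125]

-5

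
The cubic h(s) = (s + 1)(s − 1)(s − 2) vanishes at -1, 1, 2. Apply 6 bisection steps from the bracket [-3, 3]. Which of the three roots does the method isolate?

-1

m = 0, h(m) = 2 (+); new bracket [-3, 0]
m = -1.5, h(m) = -4.375 (−); new bracket [-1.5, 0]
m = -0.75, h(m) = 1.203125 (+); new bracket [-1.5, -0.75]
m = -1.125, h(m) = -0.8301 (−); new bracket [-1.125, -0.75]
m = -0.9375, h(m) = 0.3557 (+); new bracket [-1.125, -0.9375]
m = -1.03125, h(m) = -0.1924 (−); new bracket [-1.03125, -0.9375]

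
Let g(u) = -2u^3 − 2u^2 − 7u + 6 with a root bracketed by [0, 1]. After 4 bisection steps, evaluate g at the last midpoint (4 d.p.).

-0.4077

u = 0.5 gives g = 1.75, positive; keep [0.5, 1]
u = 0.75 gives g = -1.21875, negative; keep [0.5, 0.75]
u = 0.625 gives g = 0.355469, positive; keep [0.625, 0.75]
u = 0.6875 gives g = -0.4077, negative; keep [0.625, 0.6875]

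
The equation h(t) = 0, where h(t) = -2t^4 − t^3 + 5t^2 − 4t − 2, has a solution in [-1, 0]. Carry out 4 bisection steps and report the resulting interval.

[-0.375, -0.3125]

m = -0.5, h(m) = 1.25 (+); new bracket [-0.5, 0]
m = -0.25, h(m) = -0.679688 (−); new bracket [-0.5, -0.25]
m = -0.375, h(m) = 0.216309 (+); new bracket [-0.375, -0.25]
m = -0.3125, h(m) = -0.2503 (−); new bracket [-0.375, -0.3125]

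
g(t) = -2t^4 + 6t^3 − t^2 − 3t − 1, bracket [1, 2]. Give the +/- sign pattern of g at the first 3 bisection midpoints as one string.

midpoint 1.5: g = 2.375 > 0 → [1, 1.5]
midpoint 1.25: g = 0.523438 > 0 → [1, 1.25]
midpoint 1.125: g = -0.30127 < 0 → [1.125, 1.25]

++-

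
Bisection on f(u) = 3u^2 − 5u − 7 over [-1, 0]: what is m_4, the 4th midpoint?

u = -0.5 gives f = -3.75, negative; keep [-1, -0.5]
u = -0.75 gives f = -1.5625, negative; keep [-1, -0.75]
u = -0.875 gives f = -0.328125, negative; keep [-1, -0.875]
u = -0.9375 gives f = 0.3242, positive; keep [-0.9375, -0.875]

-0.9375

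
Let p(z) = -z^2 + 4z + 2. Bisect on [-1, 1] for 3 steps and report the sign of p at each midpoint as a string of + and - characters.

+-+

m = 0, p(m) = 2 (+); new bracket [-1, 0]
m = -0.5, p(m) = -0.25 (−); new bracket [-0.5, 0]
m = -0.25, p(m) = 0.9375 (+); new bracket [-0.5, -0.25]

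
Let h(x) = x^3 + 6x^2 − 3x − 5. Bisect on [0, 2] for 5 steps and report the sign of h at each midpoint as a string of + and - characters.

-+++-

midpoint 1: h = -1 < 0 → [1, 2]
midpoint 1.5: h = 7.375 > 0 → [1, 1.5]
midpoint 1.25: h = 2.578125 > 0 → [1, 1.25]
midpoint 1.125: h = 0.6426 > 0 → [1, 1.125]
midpoint 1.0625: h = -0.2146 < 0 → [1.0625, 1.125]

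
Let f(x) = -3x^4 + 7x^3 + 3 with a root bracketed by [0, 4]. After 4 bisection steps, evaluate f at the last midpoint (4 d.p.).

5.8477

m = 2, f(m) = 11 (+); new bracket [2, 4]
m = 3, f(m) = -51 (−); new bracket [2, 3]
m = 2.5, f(m) = -4.8125 (−); new bracket [2, 2.5]
m = 2.25, f(m) = 5.8477 (+); new bracket [2.25, 2.5]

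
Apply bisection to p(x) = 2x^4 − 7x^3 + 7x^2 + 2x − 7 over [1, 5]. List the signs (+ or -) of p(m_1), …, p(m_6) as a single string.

p(3) = 35 > 0, so the root lies in [1, 3]
p(2) = 1 > 0, so the root lies in [1, 2]
p(1.5) = -1.75 < 0, so the root lies in [1.5, 2]
p(1.75) = -0.8203 < 0, so the root lies in [1.75, 2]
p(1.875) = -0.064 < 0, so the root lies in [1.875, 2]
p(1.9375) = 0.4236 > 0, so the root lies in [1.875, 1.9375]

++---+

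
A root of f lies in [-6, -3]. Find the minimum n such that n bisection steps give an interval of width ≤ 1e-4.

15

Width after n steps is 3/2^n. Need 2^n ≥ 3/1e-4 = 30000.
2^14 = 16384 < 30000 ≤ 2^15 = 32768, so n = 15.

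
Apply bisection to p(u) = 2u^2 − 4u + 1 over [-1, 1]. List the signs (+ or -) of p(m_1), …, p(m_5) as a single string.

u = 0 gives p = 1, positive; keep [0, 1]
u = 0.5 gives p = -0.5, negative; keep [0, 0.5]
u = 0.25 gives p = 0.125, positive; keep [0.25, 0.5]
u = 0.375 gives p = -0.2188, negative; keep [0.25, 0.375]
u = 0.3125 gives p = -0.0547, negative; keep [0.25, 0.3125]

+-+--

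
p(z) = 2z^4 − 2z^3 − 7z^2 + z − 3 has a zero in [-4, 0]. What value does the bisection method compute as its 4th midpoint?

-1.75

p(-2) = 15 > 0, so the root lies in [-2, 0]
p(-1) = -7 < 0, so the root lies in [-2, -1]
p(-1.5) = -3.375 < 0, so the root lies in [-2, -1.5]
p(-1.75) = 3.2891 > 0, so the root lies in [-1.75, -1.5]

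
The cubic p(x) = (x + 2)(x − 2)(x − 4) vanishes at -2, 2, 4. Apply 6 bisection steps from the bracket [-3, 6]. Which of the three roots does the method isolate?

m = 1.5, p(m) = 4.375 (+); new bracket [-3, 1.5]
m = -0.75, p(m) = 16.328125 (+); new bracket [-3, -0.75]
m = -1.875, p(m) = 2.845703 (+); new bracket [-3, -1.875]
m = -2.4375, p(m) = -12.4978 (−); new bracket [-2.4375, -1.875]
m = -2.15625, p(m) = -3.998 (−); new bracket [-2.15625, -1.875]
m = -2.015625, p(m) = -0.3774 (−); new bracket [-2.015625, -1.875]

-2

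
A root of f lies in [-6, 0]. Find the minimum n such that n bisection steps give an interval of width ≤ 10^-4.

Width after n steps is 6/2^n. Need 2^n ≥ 6/10^-4 = 60000.
2^15 = 32768 < 60000 ≤ 2^16 = 65536, so n = 16.

16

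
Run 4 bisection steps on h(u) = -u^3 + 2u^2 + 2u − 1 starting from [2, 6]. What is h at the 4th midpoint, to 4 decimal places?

-1.1719

h(4) = -25 < 0, so the root lies in [2, 4]
h(3) = -4 < 0, so the root lies in [2, 3]
h(2.5) = 0.875 > 0, so the root lies in [2.5, 3]
h(2.75) = -1.1719 < 0, so the root lies in [2.5, 2.75]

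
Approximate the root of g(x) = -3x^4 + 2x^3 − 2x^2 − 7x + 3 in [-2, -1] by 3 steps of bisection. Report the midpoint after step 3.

-1.125

m = -1.5, g(m) = -12.9375 (−); new bracket [-1.5, -1]
m = -1.25, g(m) = -2.605469 (−); new bracket [-1.25, -1]
m = -1.125, g(m) = 0.690674 (+); new bracket [-1.25, -1.125]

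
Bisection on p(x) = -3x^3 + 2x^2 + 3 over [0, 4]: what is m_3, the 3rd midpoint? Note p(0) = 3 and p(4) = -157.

1.5

p(2) = -13 < 0, so the root lies in [0, 2]
p(1) = 2 > 0, so the root lies in [1, 2]
p(1.5) = -2.625 < 0, so the root lies in [1, 1.5]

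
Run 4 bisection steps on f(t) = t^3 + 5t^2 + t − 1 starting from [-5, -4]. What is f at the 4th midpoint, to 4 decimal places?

1.1790

m = -4.5, f(m) = 4.625 (+); new bracket [-5, -4.5]
m = -4.75, f(m) = -0.109375 (−); new bracket [-4.75, -4.5]
m = -4.625, f(m) = 2.396484 (+); new bracket [-4.75, -4.625]
m = -4.6875, f(m) = 1.179 (+); new bracket [-4.75, -4.6875]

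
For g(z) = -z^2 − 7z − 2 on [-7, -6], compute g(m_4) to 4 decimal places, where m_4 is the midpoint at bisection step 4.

0.0898

z = -6.5 gives g = 1.25, positive; keep [-7, -6.5]
z = -6.75 gives g = -0.3125, negative; keep [-6.75, -6.5]
z = -6.625 gives g = 0.484375, positive; keep [-6.75, -6.625]
z = -6.6875 gives g = 0.0898, positive; keep [-6.75, -6.6875]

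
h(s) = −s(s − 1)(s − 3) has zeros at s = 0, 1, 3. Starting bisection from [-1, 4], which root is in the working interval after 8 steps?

s = 1.5 gives h = 1.125, positive; keep [1.5, 4]
s = 2.75 gives h = 1.203125, positive; keep [2.75, 4]
s = 3.375 gives h = -3.005859, negative; keep [2.75, 3.375]
s = 3.0625 gives h = -0.3948, negative; keep [2.75, 3.0625]
s = 2.90625 gives h = 0.5194, positive; keep [2.90625, 3.0625]
s = 2.984375 gives h = 0.0925, positive; keep [2.984375, 3.0625]
s = 3.0234375 gives h = -0.1434, negative; keep [2.984375, 3.0234375]
s = 3.00390625 gives h = -0.0235, negative; keep [2.984375, 3.00390625]

3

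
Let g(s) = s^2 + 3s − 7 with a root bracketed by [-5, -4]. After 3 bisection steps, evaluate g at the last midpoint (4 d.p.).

g(-4.5) = -0.25 < 0, so the root lies in [-5, -4.5]
g(-4.75) = 1.3125 > 0, so the root lies in [-4.75, -4.5]
g(-4.625) = 0.515625 > 0, so the root lies in [-4.625, -4.5]

0.5156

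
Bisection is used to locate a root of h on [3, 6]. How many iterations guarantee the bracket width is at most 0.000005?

20

Width after n steps is 3/2^n. Need 2^n ≥ 3/0.000005 = 600000.
2^19 = 524288 < 600000 ≤ 2^20 = 1048576, so n = 20.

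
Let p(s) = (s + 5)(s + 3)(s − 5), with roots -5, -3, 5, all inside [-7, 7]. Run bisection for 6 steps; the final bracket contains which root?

5

p(0) = -75 < 0, so the root lies in [0, 7]
p(3.5) = -82.875 < 0, so the root lies in [3.5, 7]
p(5.25) = 21.140625 > 0, so the root lies in [3.5, 5.25]
p(4.375) = -43.2129 < 0, so the root lies in [4.375, 5.25]
p(4.8125) = -14.3738 < 0, so the root lies in [4.8125, 5.25]
p(5.03125) = 2.5176 > 0, so the root lies in [4.8125, 5.03125]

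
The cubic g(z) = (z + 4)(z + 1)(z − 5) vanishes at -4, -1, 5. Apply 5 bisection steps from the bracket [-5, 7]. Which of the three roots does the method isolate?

z = 1 gives g = -40, negative; keep [1, 7]
z = 4 gives g = -40, negative; keep [4, 7]
z = 5.5 gives g = 30.875, positive; keep [4, 5.5]
z = 4.75 gives g = -12.5781, negative; keep [4.75, 5.5]
z = 5.125 gives g = 6.9863, positive; keep [4.75, 5.125]

5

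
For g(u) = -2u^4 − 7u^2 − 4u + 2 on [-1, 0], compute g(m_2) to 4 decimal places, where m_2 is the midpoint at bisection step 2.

m = -0.5, g(m) = 2.125 (+); new bracket [-1, -0.5]
m = -0.75, g(m) = 0.429688 (+); new bracket [-1, -0.75]

0.4297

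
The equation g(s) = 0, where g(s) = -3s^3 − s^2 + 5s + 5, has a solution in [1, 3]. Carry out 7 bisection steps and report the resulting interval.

m = 2, g(m) = -13 (−); new bracket [1, 2]
m = 1.5, g(m) = 0.125 (+); new bracket [1.5, 2]
m = 1.75, g(m) = -5.390625 (−); new bracket [1.5, 1.75]
m = 1.625, g(m) = -2.3887 (−); new bracket [1.5, 1.625]
m = 1.5625, g(m) = -1.073 (−); new bracket [1.5, 1.5625]
m = 1.53125, g(m) = -0.4596 (−); new bracket [1.5, 1.53125]
m = 1.515625, g(m) = -0.1637 (−); new bracket [1.5, 1.515625]

[1.5, 1.515625]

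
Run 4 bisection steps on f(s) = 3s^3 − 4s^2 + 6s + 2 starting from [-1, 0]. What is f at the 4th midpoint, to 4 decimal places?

midpoint -0.5: f = -2.375 < 0 → [-0.5, 0]
midpoint -0.25: f = 0.203125 > 0 → [-0.5, -0.25]
midpoint -0.375: f = -0.970703 < 0 → [-0.375, -0.25]
midpoint -0.3125: f = -0.3572 < 0 → [-0.3125, -0.25]

-0.3572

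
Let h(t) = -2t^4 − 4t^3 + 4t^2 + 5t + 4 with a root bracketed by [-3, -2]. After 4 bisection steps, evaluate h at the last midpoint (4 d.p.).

m = -2.5, h(m) = 0.875 (+); new bracket [-3, -2.5]
m = -2.75, h(m) = -10.695312 (−); new bracket [-2.75, -2.5]
m = -2.625, h(m) = -4.172363 (−); new bracket [-2.625, -2.5]
m = -2.5625, h(m) = -1.4766 (−); new bracket [-2.5625, -2.5]

-1.4766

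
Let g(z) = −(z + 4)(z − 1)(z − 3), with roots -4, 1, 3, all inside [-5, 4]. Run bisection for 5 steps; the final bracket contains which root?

-4

midpoint -0.5: g = -18.375 < 0 → [-5, -0.5]
midpoint -2.75: g = -26.953125 < 0 → [-5, -2.75]
midpoint -3.875: g = -4.189453 < 0 → [-5, -3.875]
midpoint -4.4375: g = 17.6931 > 0 → [-4.4375, -3.875]
midpoint -4.15625: g = 5.7655 > 0 → [-4.15625, -3.875]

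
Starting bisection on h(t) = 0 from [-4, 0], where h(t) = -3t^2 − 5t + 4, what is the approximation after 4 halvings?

-2.25

h(-2) = 2 > 0, so the root lies in [-4, -2]
h(-3) = -8 < 0, so the root lies in [-3, -2]
h(-2.5) = -2.25 < 0, so the root lies in [-2.5, -2]
h(-2.25) = 0.0625 > 0, so the root lies in [-2.5, -2.25]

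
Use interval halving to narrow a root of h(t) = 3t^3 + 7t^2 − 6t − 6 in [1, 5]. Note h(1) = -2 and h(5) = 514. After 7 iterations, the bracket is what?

[1.09375, 1.125]

h(3) = 120 > 0, so the root lies in [1, 3]
h(2) = 34 > 0, so the root lies in [1, 2]
h(1.5) = 10.875 > 0, so the root lies in [1, 1.5]
h(1.25) = 3.2969 > 0, so the root lies in [1, 1.25]
h(1.125) = 0.3809 > 0, so the root lies in [1, 1.125]
h(1.0625) = -0.8743 < 0, so the root lies in [1.0625, 1.125]
h(1.09375) = -0.2632 < 0, so the root lies in [1.09375, 1.125]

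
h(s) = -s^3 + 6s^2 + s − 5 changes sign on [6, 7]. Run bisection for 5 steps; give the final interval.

[6, 6.03125]

s = 6.5 gives h = -19.625, negative; keep [6, 6.5]
s = 6.25 gives h = -8.515625, negative; keep [6, 6.25]
s = 6.125 gives h = -3.564453, negative; keep [6, 6.125]
s = 6.0625 gives h = -1.2346, negative; keep [6, 6.0625]
s = 6.03125 gives h = -0.1055, negative; keep [6, 6.03125]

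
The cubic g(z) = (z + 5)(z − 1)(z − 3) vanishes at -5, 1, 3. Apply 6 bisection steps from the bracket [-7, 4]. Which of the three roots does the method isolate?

z = -1.5 gives g = 39.375, positive; keep [-7, -1.5]
z = -4.25 gives g = 28.546875, positive; keep [-7, -4.25]
z = -5.625 gives g = -35.712891, negative; keep [-5.625, -4.25]
z = -4.9375 gives g = 2.9456, positive; keep [-5.625, -4.9375]
z = -5.28125 gives g = -14.6297, negative; keep [-5.28125, -4.9375]
z = -5.109375 gives g = -5.4188, negative; keep [-5.109375, -4.9375]

-5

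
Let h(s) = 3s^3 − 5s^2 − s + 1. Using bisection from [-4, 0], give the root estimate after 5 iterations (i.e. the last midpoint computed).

-0.375

h(-2) = -41 < 0, so the root lies in [-2, 0]
h(-1) = -6 < 0, so the root lies in [-1, 0]
h(-0.5) = -0.125 < 0, so the root lies in [-0.5, 0]
h(-0.25) = 0.8906 > 0, so the root lies in [-0.5, -0.25]
h(-0.375) = 0.5137 > 0, so the root lies in [-0.5, -0.375]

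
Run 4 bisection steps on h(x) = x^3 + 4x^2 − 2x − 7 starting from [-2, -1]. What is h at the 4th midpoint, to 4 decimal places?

m = -1.5, h(m) = 1.625 (+); new bracket [-1.5, -1]
m = -1.25, h(m) = -0.203125 (−); new bracket [-1.5, -1.25]
m = -1.375, h(m) = 0.712891 (+); new bracket [-1.375, -1.25]
m = -1.3125, h(m) = 0.2546 (+); new bracket [-1.3125, -1.25]

0.2546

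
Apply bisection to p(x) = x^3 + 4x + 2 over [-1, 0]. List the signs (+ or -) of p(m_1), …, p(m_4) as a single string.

-+++

p(-0.5) = -0.125 < 0, so the root lies in [-0.5, 0]
p(-0.25) = 0.984375 > 0, so the root lies in [-0.5, -0.25]
p(-0.375) = 0.447266 > 0, so the root lies in [-0.5, -0.375]
p(-0.4375) = 0.1663 > 0, so the root lies in [-0.5, -0.4375]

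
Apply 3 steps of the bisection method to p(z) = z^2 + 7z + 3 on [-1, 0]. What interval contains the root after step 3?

m = -0.5, p(m) = -0.25 (−); new bracket [-0.5, 0]
m = -0.25, p(m) = 1.3125 (+); new bracket [-0.5, -0.25]
m = -0.375, p(m) = 0.515625 (+); new bracket [-0.5, -0.375]

[-0.5, -0.375]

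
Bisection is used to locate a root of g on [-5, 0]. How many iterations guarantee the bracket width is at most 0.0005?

14

Width after n steps is 5/2^n. Need 2^n ≥ 5/0.0005 = 10000.
2^13 = 8192 < 10000 ≤ 2^14 = 16384, so n = 14.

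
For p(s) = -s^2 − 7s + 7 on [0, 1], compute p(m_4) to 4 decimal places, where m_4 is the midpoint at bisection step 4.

s = 0.5 gives p = 3.25, positive; keep [0.5, 1]
s = 0.75 gives p = 1.1875, positive; keep [0.75, 1]
s = 0.875 gives p = 0.109375, positive; keep [0.875, 1]
s = 0.9375 gives p = -0.4414, negative; keep [0.875, 0.9375]

-0.4414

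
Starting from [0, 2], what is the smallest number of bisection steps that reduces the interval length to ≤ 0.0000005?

Width after n steps is 2/2^n. Need 2^n ≥ 2/0.0000005 = 4000000.
2^21 = 2097152 < 4000000 ≤ 2^22 = 4194304, so n = 22.

22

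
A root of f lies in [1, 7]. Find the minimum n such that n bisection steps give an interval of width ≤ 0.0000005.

24

Width after n steps is 6/2^n. Need 2^n ≥ 6/0.0000005 = 12000000.
2^23 = 8388608 < 12000000 ≤ 2^24 = 16777216, so n = 24.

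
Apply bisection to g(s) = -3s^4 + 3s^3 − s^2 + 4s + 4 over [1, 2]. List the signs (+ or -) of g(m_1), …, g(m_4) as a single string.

s = 1.5 gives g = 2.6875, positive; keep [1.5, 2]
s = 1.75 gives g = -4.121094, negative; keep [1.5, 1.75]
s = 1.625 gives g = -0.186279, negative; keep [1.5, 1.625]
s = 1.5625 gives g = 1.3713, positive; keep [1.5625, 1.625]

+--+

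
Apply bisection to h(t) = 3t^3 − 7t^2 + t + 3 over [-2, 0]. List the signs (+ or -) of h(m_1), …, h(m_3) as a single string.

h(-1) = -8 < 0, so the root lies in [-1, 0]
h(-0.5) = 0.375 > 0, so the root lies in [-1, -0.5]
h(-0.75) = -2.953125 < 0, so the root lies in [-0.75, -0.5]

-+-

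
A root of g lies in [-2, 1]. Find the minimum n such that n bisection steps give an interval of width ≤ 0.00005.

Width after n steps is 3/2^n. Need 2^n ≥ 3/0.00005 = 60000.
2^15 = 32768 < 60000 ≤ 2^16 = 65536, so n = 16.

16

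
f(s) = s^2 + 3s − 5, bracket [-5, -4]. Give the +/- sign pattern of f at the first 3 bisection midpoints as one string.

++-

f(-4.5) = 1.75 > 0, so the root lies in [-4.5, -4]
f(-4.25) = 0.3125 > 0, so the root lies in [-4.25, -4]
f(-4.125) = -0.359375 < 0, so the root lies in [-4.25, -4.125]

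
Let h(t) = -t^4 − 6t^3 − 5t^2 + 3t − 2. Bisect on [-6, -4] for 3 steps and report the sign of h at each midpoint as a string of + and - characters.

-++

t = -5 gives h = -17, negative; keep [-5, -4]
t = -4.5 gives h = 19.9375, positive; keep [-5, -4.5]
t = -4.75 gives h = 4.902344, positive; keep [-5, -4.75]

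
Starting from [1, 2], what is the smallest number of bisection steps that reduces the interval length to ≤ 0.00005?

Width after n steps is 1/2^n. Need 2^n ≥ 1/0.00005 = 20000.
2^14 = 16384 < 20000 ≤ 2^15 = 32768, so n = 15.

15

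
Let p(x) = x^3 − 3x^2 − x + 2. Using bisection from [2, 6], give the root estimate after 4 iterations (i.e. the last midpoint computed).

x = 4 gives p = 14, positive; keep [2, 4]
x = 3 gives p = -1, negative; keep [3, 4]
x = 3.5 gives p = 4.625, positive; keep [3, 3.5]
x = 3.25 gives p = 1.3906, positive; keep [3, 3.25]

3.25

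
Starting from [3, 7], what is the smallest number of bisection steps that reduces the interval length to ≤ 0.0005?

13

Width after n steps is 4/2^n. Need 2^n ≥ 4/0.0005 = 8000.
2^12 = 4096 < 8000 ≤ 2^13 = 8192, so n = 13.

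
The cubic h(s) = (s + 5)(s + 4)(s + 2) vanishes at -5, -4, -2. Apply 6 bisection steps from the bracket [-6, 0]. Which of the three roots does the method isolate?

-2

m = -3, h(m) = -2 (−); new bracket [-3, 0]
m = -1.5, h(m) = 4.375 (+); new bracket [-3, -1.5]
m = -2.25, h(m) = -1.203125 (−); new bracket [-2.25, -1.5]
m = -1.875, h(m) = 0.8301 (+); new bracket [-2.25, -1.875]
m = -2.0625, h(m) = -0.3557 (−); new bracket [-2.0625, -1.875]
m = -1.96875, h(m) = 0.1924 (+); new bracket [-2.0625, -1.96875]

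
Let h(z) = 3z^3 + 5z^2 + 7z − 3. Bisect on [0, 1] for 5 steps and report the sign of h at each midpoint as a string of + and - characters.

+-+-+

midpoint 0.5: h = 2.125 > 0 → [0, 0.5]
midpoint 0.25: h = -0.890625 < 0 → [0.25, 0.5]
midpoint 0.375: h = 0.486328 > 0 → [0.25, 0.375]
midpoint 0.3125: h = -0.2327 < 0 → [0.3125, 0.375]
midpoint 0.34375: h = 0.1189 > 0 → [0.3125, 0.34375]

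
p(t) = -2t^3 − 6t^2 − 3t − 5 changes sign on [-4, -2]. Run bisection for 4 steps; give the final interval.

p(-3) = 4 > 0, so the root lies in [-3, -2]
p(-2.5) = -3.75 < 0, so the root lies in [-3, -2.5]
p(-2.75) = -0.53125 < 0, so the root lies in [-3, -2.75]
p(-2.875) = 1.5586 > 0, so the root lies in [-2.875, -2.75]

[-2.875, -2.75]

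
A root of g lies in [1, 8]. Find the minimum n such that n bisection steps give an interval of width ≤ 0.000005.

Width after n steps is 7/2^n. Need 2^n ≥ 7/0.000005 = 1400000.
2^20 = 1048576 < 1400000 ≤ 2^21 = 2097152, so n = 21.

21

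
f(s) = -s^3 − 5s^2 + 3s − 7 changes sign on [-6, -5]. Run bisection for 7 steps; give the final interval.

[-5.7421875, -5.734375]

f(-5.5) = -8.375 < 0, so the root lies in [-6, -5.5]
f(-5.75) = 0.546875 > 0, so the root lies in [-5.75, -5.5]
f(-5.625) = -4.099609 < 0, so the root lies in [-5.75, -5.625]
f(-5.6875) = -1.8235 < 0, so the root lies in [-5.75, -5.6875]
f(-5.71875) = -0.6502 < 0, so the root lies in [-5.75, -5.71875]
f(-5.734375) = -0.0546 < 0, so the root lies in [-5.75, -5.734375]
f(-5.7421875) = 0.2454 > 0, so the root lies in [-5.7421875, -5.734375]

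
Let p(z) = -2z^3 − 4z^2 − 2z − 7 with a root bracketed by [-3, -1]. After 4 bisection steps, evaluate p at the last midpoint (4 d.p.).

midpoint -2: p = -3 < 0 → [-3, -2]
midpoint -2.5: p = 4.25 > 0 → [-2.5, -2]
midpoint -2.25: p = 0.03125 > 0 → [-2.25, -2]
midpoint -2.125: p = -1.6211 < 0 → [-2.25, -2.125]

-1.6211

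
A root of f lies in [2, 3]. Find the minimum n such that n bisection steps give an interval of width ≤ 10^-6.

Width after n steps is 1/2^n. Need 2^n ≥ 1/10^-6 = 1000000.
2^19 = 524288 < 1000000 ≤ 2^20 = 1048576, so n = 20.

20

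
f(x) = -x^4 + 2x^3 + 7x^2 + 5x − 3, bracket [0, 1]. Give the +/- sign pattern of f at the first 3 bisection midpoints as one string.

x = 0.5 gives f = 1.4375, positive; keep [0, 0.5]
x = 0.25 gives f = -1.285156, negative; keep [0.25, 0.5]
x = 0.375 gives f = -0.054932, negative; keep [0.375, 0.5]

+--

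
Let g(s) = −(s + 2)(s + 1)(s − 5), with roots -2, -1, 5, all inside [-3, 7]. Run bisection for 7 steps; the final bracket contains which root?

m = 2, g(m) = 36 (+); new bracket [2, 7]
m = 4.5, g(m) = 17.875 (+); new bracket [4.5, 7]
m = 5.75, g(m) = -39.234375 (−); new bracket [4.5, 5.75]
m = 5.125, g(m) = -5.4551 (−); new bracket [4.5, 5.125]
m = 4.8125, g(m) = 7.4246 (+); new bracket [4.8125, 5.125]
m = 4.96875, g(m) = 1.2998 (+); new bracket [4.96875, 5.125]
m = 5.046875, g(m) = -1.9974 (−); new bracket [4.96875, 5.046875]

5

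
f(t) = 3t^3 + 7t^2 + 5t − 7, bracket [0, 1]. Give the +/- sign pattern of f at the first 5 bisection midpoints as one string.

-+-++

t = 0.5 gives f = -2.375, negative; keep [0.5, 1]
t = 0.75 gives f = 1.953125, positive; keep [0.5, 0.75]
t = 0.625 gives f = -0.408203, negative; keep [0.625, 0.75]
t = 0.6875 gives f = 0.7209, positive; keep [0.625, 0.6875]
t = 0.65625 gives f = 0.1438, positive; keep [0.625, 0.65625]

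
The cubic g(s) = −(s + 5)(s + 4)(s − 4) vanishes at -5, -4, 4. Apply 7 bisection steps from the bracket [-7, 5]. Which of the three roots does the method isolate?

m = -1, g(m) = 60 (+); new bracket [-1, 5]
m = 2, g(m) = 84 (+); new bracket [2, 5]
m = 3.5, g(m) = 31.875 (+); new bracket [3.5, 5]
m = 4.25, g(m) = -19.0781 (−); new bracket [3.5, 4.25]
m = 3.875, g(m) = 8.7363 (+); new bracket [3.875, 4.25]
m = 4.0625, g(m) = -4.5667 (−); new bracket [3.875, 4.0625]
m = 3.96875, g(m) = 2.2334 (+); new bracket [3.96875, 4.0625]

4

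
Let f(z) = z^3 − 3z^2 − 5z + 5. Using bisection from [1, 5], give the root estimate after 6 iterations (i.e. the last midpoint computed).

3.9375

midpoint 3: f = -10 < 0 → [3, 5]
midpoint 4: f = 1 > 0 → [3, 4]
midpoint 3.5: f = -6.375 < 0 → [3.5, 4]
midpoint 3.75: f = -3.2031 < 0 → [3.75, 4]
midpoint 3.875: f = -1.2363 < 0 → [3.875, 4]
midpoint 3.9375: f = -0.1526 < 0 → [3.9375, 4]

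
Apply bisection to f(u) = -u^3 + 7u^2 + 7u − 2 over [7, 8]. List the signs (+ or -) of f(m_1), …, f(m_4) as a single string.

midpoint 7.5: f = 22.375 > 0 → [7.5, 8]
midpoint 7.75: f = 7.203125 > 0 → [7.75, 8]
midpoint 7.875: f = -1.138672 < 0 → [7.75, 7.875]
midpoint 7.8125: f = 3.0964 > 0 → [7.8125, 7.875]

++-+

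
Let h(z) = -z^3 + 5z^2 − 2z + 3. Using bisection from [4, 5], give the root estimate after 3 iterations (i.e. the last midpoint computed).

m = 4.5, h(m) = 4.125 (+); new bracket [4.5, 5]
m = 4.75, h(m) = -0.859375 (−); new bracket [4.5, 4.75]
m = 4.625, h(m) = 1.771484 (+); new bracket [4.625, 4.75]

4.625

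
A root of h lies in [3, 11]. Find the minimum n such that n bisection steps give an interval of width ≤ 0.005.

11

Width after n steps is 8/2^n. Need 2^n ≥ 8/0.005 = 1600.
2^10 = 1024 < 1600 ≤ 2^11 = 2048, so n = 11.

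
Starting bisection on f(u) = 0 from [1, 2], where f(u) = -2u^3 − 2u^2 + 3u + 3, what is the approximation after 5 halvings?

1.21875

f(1.5) = -3.75 < 0, so the root lies in [1, 1.5]
f(1.25) = -0.28125 < 0, so the root lies in [1, 1.25]
f(1.125) = 0.996094 > 0, so the root lies in [1.125, 1.25]
f(1.1875) = 0.3931 > 0, so the root lies in [1.1875, 1.25]
f(1.21875) = 0.065 > 0, so the root lies in [1.21875, 1.25]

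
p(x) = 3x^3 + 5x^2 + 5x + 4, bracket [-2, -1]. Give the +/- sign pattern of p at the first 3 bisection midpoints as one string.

--+

p(-1.5) = -2.375 < 0, so the root lies in [-1.5, -1]
p(-1.25) = -0.296875 < 0, so the root lies in [-1.25, -1]
p(-1.125) = 0.431641 > 0, so the root lies in [-1.25, -1.125]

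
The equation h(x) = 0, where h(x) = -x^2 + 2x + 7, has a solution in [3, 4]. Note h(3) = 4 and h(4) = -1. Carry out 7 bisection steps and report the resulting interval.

midpoint 3.5: h = 1.75 > 0 → [3.5, 4]
midpoint 3.75: h = 0.4375 > 0 → [3.75, 4]
midpoint 3.875: h = -0.265625 < 0 → [3.75, 3.875]
midpoint 3.8125: h = 0.0898 > 0 → [3.8125, 3.875]
midpoint 3.84375: h = -0.0869 < 0 → [3.8125, 3.84375]
midpoint 3.828125: h = 0.0017 > 0 → [3.828125, 3.84375]
midpoint 3.8359375: h = -0.0425 < 0 → [3.828125, 3.8359375]

[3.828125, 3.8359375]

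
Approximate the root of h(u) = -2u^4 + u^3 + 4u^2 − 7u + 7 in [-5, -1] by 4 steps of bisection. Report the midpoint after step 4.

m = -3, h(m) = -125 (−); new bracket [-3, -1]
m = -2, h(m) = -3 (−); new bracket [-2, -1]
m = -1.5, h(m) = 13 (+); new bracket [-2, -1.5]
m = -1.75, h(m) = 7.3828 (+); new bracket [-2, -1.75]

-1.75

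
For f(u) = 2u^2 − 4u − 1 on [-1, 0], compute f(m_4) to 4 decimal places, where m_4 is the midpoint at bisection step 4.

-0.1797

m = -0.5, f(m) = 1.5 (+); new bracket [-0.5, 0]
m = -0.25, f(m) = 0.125 (+); new bracket [-0.25, 0]
m = -0.125, f(m) = -0.46875 (−); new bracket [-0.25, -0.125]
m = -0.1875, f(m) = -0.1797 (−); new bracket [-0.25, -0.1875]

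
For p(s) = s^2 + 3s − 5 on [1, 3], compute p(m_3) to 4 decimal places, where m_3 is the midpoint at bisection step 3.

0.3125

midpoint 2: p = 5 > 0 → [1, 2]
midpoint 1.5: p = 1.75 > 0 → [1, 1.5]
midpoint 1.25: p = 0.3125 > 0 → [1, 1.25]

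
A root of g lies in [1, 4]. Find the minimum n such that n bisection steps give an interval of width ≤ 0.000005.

20

Width after n steps is 3/2^n. Need 2^n ≥ 3/0.000005 = 600000.
2^19 = 524288 < 600000 ≤ 2^20 = 1048576, so n = 20.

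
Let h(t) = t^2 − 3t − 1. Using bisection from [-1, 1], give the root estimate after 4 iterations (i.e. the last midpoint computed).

m = 0, h(m) = -1 (−); new bracket [-1, 0]
m = -0.5, h(m) = 0.75 (+); new bracket [-0.5, 0]
m = -0.25, h(m) = -0.1875 (−); new bracket [-0.5, -0.25]
m = -0.375, h(m) = 0.2656 (+); new bracket [-0.375, -0.25]

-0.375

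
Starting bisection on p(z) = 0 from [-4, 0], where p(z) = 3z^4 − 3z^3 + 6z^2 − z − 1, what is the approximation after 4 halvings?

z = -2 gives p = 97, positive; keep [-2, 0]
z = -1 gives p = 12, positive; keep [-1, 0]
z = -0.5 gives p = 1.5625, positive; keep [-0.5, 0]
z = -0.25 gives p = -0.3164, negative; keep [-0.5, -0.25]

-0.25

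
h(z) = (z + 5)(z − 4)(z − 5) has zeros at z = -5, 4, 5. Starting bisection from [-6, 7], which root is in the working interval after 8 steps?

-5

midpoint 0.5: h = 86.625 > 0 → [-6, 0.5]
midpoint -2.75: h = 117.703125 > 0 → [-6, -2.75]
midpoint -4.375: h = 49.072266 > 0 → [-6, -4.375]
midpoint -5.1875: h = -17.5496 < 0 → [-5.1875, -4.375]
midpoint -4.78125: h = 18.7888 > 0 → [-5.1875, -4.78125]
midpoint -4.984375: h = 1.4016 > 0 → [-5.1875, -4.984375]
midpoint -5.0859375: h = -7.8753 < 0 → [-5.0859375, -4.984375]
midpoint -5.03515625: h = -3.1876 < 0 → [-5.03515625, -4.984375]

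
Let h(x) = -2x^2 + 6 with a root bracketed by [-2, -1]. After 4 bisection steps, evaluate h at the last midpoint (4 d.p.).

m = -1.5, h(m) = 1.5 (+); new bracket [-2, -1.5]
m = -1.75, h(m) = -0.125 (−); new bracket [-1.75, -1.5]
m = -1.625, h(m) = 0.71875 (+); new bracket [-1.75, -1.625]
m = -1.6875, h(m) = 0.3047 (+); new bracket [-1.75, -1.6875]

0.3047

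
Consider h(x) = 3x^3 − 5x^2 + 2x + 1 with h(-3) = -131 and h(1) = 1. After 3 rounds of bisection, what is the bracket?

h(-1) = -9 < 0, so the root lies in [-1, 1]
h(0) = 1 > 0, so the root lies in [-1, 0]
h(-0.5) = -1.625 < 0, so the root lies in [-0.5, 0]

[-0.5, 0]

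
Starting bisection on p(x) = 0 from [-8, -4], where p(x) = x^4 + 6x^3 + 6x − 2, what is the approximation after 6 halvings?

-6.1875

midpoint -6: p = -38 < 0 → [-8, -6]
midpoint -7: p = 299 > 0 → [-7, -6]
midpoint -6.5: p = 96.3125 > 0 → [-6.5, -6]
midpoint -6.25: p = 21.5352 > 0 → [-6.25, -6]
midpoint -6.125: p = -10.0271 < 0 → [-6.25, -6.125]
midpoint -6.1875: p = 5.2918 > 0 → [-6.1875, -6.125]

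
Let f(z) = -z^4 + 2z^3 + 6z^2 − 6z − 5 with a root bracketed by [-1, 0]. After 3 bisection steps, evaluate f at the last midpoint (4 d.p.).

midpoint -0.5: f = -0.8125 < 0 → [-1, -0.5]
midpoint -0.75: f = 1.714844 > 0 → [-0.75, -0.5]
midpoint -0.625: f = 0.452881 > 0 → [-0.625, -0.5]

0.4529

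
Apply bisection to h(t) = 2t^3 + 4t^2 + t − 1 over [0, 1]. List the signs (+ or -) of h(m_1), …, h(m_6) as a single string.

midpoint 0.5: h = 0.75 > 0 → [0, 0.5]
midpoint 0.25: h = -0.46875 < 0 → [0.25, 0.5]
midpoint 0.375: h = 0.042969 > 0 → [0.25, 0.375]
midpoint 0.3125: h = -0.2358 < 0 → [0.3125, 0.375]
midpoint 0.34375: h = -0.1024 < 0 → [0.34375, 0.375]
midpoint 0.359375: h = -0.0312 < 0 → [0.359375, 0.375]

+-+---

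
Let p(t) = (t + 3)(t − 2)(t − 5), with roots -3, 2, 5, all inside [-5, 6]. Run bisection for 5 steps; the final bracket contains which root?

m = 0.5, p(m) = 23.625 (+); new bracket [-5, 0.5]
m = -2.25, p(m) = 23.109375 (+); new bracket [-5, -2.25]
m = -3.625, p(m) = -30.322266 (−); new bracket [-3.625, -2.25]
m = -2.9375, p(m) = 2.4495 (+); new bracket [-3.625, -2.9375]
m = -3.28125, p(m) = -12.3006 (−); new bracket [-3.28125, -2.9375]

-3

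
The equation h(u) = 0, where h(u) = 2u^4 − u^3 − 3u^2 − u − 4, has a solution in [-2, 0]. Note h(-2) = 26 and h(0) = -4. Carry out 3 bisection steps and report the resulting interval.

m = -1, h(m) = -3 (−); new bracket [-2, -1]
m = -1.5, h(m) = 4.25 (+); new bracket [-1.5, -1]
m = -1.25, h(m) = -0.601562 (−); new bracket [-1.5, -1.25]

[-1.5, -1.25]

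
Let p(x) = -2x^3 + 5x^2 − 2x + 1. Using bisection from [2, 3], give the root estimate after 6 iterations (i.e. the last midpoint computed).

2.140625

x = 2.5 gives p = -4, negative; keep [2, 2.5]
x = 2.25 gives p = -0.96875, negative; keep [2, 2.25]
x = 2.125 gives p = 0.136719, positive; keep [2.125, 2.25]
x = 2.1875 gives p = -0.3843, negative; keep [2.125, 2.1875]
x = 2.15625 gives p = -0.116, negative; keep [2.125, 2.15625]
x = 2.140625 gives p = 0.0123, positive; keep [2.140625, 2.15625]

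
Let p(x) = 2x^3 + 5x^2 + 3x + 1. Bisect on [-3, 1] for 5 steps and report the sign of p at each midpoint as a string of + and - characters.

+-++-

m = -1, p(m) = 1 (+); new bracket [-3, -1]
m = -2, p(m) = -1 (−); new bracket [-2, -1]
m = -1.5, p(m) = 1 (+); new bracket [-2, -1.5]
m = -1.75, p(m) = 0.3438 (+); new bracket [-2, -1.75]
m = -1.875, p(m) = -0.2305 (−); new bracket [-1.875, -1.75]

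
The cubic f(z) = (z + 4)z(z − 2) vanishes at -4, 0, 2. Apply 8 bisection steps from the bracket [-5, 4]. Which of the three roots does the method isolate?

m = -0.5, f(m) = 4.375 (+); new bracket [-5, -0.5]
m = -2.75, f(m) = 16.328125 (+); new bracket [-5, -2.75]
m = -3.875, f(m) = 2.845703 (+); new bracket [-5, -3.875]
m = -4.4375, f(m) = -12.4978 (−); new bracket [-4.4375, -3.875]
m = -4.15625, f(m) = -3.998 (−); new bracket [-4.15625, -3.875]
m = -4.015625, f(m) = -0.3774 (−); new bracket [-4.015625, -3.875]
m = -3.9453125, f(m) = 1.2828 (+); new bracket [-4.015625, -3.9453125]
m = -3.98046875, f(m) = 0.4649 (+); new bracket [-4.015625, -3.98046875]

-4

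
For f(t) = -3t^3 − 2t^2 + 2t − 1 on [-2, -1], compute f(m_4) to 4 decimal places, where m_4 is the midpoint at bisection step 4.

-0.2874

t = -1.5 gives f = 1.625, positive; keep [-1.5, -1]
t = -1.25 gives f = -0.765625, negative; keep [-1.5, -1.25]
t = -1.375 gives f = 0.267578, positive; keep [-1.375, -1.25]
t = -1.3125 gives f = -0.2874, negative; keep [-1.375, -1.3125]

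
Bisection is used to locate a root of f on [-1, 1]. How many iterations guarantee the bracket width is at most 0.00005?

Width after n steps is 2/2^n. Need 2^n ≥ 2/0.00005 = 40000.
2^15 = 32768 < 40000 ≤ 2^16 = 65536, so n = 16.

16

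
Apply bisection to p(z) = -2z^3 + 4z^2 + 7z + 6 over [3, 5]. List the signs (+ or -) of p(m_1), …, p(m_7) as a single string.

p(4) = -30 < 0, so the root lies in [3, 4]
p(3.5) = -6.25 < 0, so the root lies in [3, 3.5]
p(3.25) = 2.34375 > 0, so the root lies in [3.25, 3.5]
p(3.375) = -1.6992 < 0, so the root lies in [3.25, 3.375]
p(3.3125) = 0.3843 > 0, so the root lies in [3.3125, 3.375]
p(3.34375) = -0.6418 < 0, so the root lies in [3.3125, 3.34375]
p(3.328125) = -0.1249 < 0, so the root lies in [3.3125, 3.328125]

--+-+--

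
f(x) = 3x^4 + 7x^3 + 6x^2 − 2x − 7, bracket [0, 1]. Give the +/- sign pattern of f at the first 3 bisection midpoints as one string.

midpoint 0.5: f = -5.4375 < 0 → [0.5, 1]
midpoint 0.75: f = -1.222656 < 0 → [0.75, 1]
midpoint 0.875: f = 2.291748 > 0 → [0.75, 0.875]

--+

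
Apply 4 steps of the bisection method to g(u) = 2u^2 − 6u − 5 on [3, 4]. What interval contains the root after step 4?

g(3.5) = -1.5 < 0, so the root lies in [3.5, 4]
g(3.75) = 0.625 > 0, so the root lies in [3.5, 3.75]
g(3.625) = -0.46875 < 0, so the root lies in [3.625, 3.75]
g(3.6875) = 0.0703 > 0, so the root lies in [3.625, 3.6875]

[3.625, 3.6875]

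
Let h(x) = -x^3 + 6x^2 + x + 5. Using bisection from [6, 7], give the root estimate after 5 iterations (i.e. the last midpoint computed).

6.28125

m = 6.5, h(m) = -9.625 (−); new bracket [6, 6.5]
m = 6.25, h(m) = 1.484375 (+); new bracket [6.25, 6.5]
m = 6.375, h(m) = -3.865234 (−); new bracket [6.25, 6.375]
m = 6.3125, h(m) = -1.1399 (−); new bracket [6.25, 6.3125]
m = 6.28125, h(m) = 0.1848 (+); new bracket [6.28125, 6.3125]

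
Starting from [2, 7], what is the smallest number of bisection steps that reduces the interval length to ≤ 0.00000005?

Width after n steps is 5/2^n. Need 2^n ≥ 5/0.00000005 = 100000000.
2^26 = 67108864 < 100000000 ≤ 2^27 = 134217728, so n = 27.

27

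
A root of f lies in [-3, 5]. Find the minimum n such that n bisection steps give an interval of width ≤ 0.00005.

18

Width after n steps is 8/2^n. Need 2^n ≥ 8/0.00005 = 160000.
2^17 = 131072 < 160000 ≤ 2^18 = 262144, so n = 18.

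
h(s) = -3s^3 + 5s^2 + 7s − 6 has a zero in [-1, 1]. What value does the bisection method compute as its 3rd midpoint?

s = 0 gives h = -6, negative; keep [0, 1]
s = 0.5 gives h = -1.625, negative; keep [0.5, 1]
s = 0.75 gives h = 0.796875, positive; keep [0.5, 0.75]

0.75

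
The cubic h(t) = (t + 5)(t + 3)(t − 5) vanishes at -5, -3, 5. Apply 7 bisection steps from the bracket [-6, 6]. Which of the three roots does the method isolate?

m = 0, h(m) = -75 (−); new bracket [0, 6]
m = 3, h(m) = -96 (−); new bracket [3, 6]
m = 4.5, h(m) = -35.625 (−); new bracket [4.5, 6]
m = 5.25, h(m) = 21.1406 (+); new bracket [4.5, 5.25]
m = 4.875, h(m) = -9.7207 (−); new bracket [4.875, 5.25]
m = 5.0625, h(m) = 5.0706 (+); new bracket [4.875, 5.0625]
m = 4.96875, h(m) = -2.4825 (−); new bracket [4.96875, 5.0625]

5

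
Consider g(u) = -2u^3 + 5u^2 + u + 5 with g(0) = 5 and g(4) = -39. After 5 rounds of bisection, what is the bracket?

[2.875, 3]

g(2) = 11 > 0, so the root lies in [2, 4]
g(3) = -1 < 0, so the root lies in [2, 3]
g(2.5) = 7.5 > 0, so the root lies in [2.5, 3]
g(2.75) = 3.9688 > 0, so the root lies in [2.75, 3]
g(2.875) = 1.6758 > 0, so the root lies in [2.875, 3]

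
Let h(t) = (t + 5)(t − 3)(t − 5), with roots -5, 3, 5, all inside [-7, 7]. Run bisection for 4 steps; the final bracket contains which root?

h(0) = 75 > 0, so the root lies in [-7, 0]
h(-3.5) = 82.875 > 0, so the root lies in [-7, -3.5]
h(-5.25) = -21.140625 < 0, so the root lies in [-5.25, -3.5]
h(-4.375) = 43.2129 > 0, so the root lies in [-5.25, -4.375]

-5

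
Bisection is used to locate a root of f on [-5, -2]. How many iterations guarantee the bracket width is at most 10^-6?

22

Width after n steps is 3/2^n. Need 2^n ≥ 3/10^-6 = 3000000.
2^21 = 2097152 < 3000000 ≤ 2^22 = 4194304, so n = 22.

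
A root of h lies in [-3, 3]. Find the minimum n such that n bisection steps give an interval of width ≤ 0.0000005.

24

Width after n steps is 6/2^n. Need 2^n ≥ 6/0.0000005 = 12000000.
2^23 = 8388608 < 12000000 ≤ 2^24 = 16777216, so n = 24.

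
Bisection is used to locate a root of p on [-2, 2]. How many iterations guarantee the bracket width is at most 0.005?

10

Width after n steps is 4/2^n. Need 2^n ≥ 4/0.005 = 800.
2^9 = 512 < 800 ≤ 2^10 = 1024, so n = 10.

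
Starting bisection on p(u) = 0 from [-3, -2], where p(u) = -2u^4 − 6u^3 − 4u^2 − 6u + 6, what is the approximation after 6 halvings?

-2.796875

u = -2.5 gives p = 11.625, positive; keep [-3, -2.5]
u = -2.75 gives p = 2.648438, positive; keep [-3, -2.75]
u = -2.875 gives p = -3.871582, negative; keep [-2.875, -2.75]
u = -2.8125 gives p = -0.4229, negative; keep [-2.8125, -2.75]
u = -2.78125 gives p = 1.1584, positive; keep [-2.8125, -2.78125]
u = -2.796875 gives p = 0.3794, positive; keep [-2.8125, -2.796875]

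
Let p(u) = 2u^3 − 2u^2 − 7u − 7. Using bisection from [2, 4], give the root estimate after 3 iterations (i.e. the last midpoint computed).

p(3) = 8 > 0, so the root lies in [2, 3]
p(2.5) = -5.75 < 0, so the root lies in [2.5, 3]
p(2.75) = 0.21875 > 0, so the root lies in [2.5, 2.75]

2.75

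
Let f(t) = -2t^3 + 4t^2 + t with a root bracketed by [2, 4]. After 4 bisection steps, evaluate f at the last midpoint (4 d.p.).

midpoint 3: f = -15 < 0 → [2, 3]
midpoint 2.5: f = -3.75 < 0 → [2, 2.5]
midpoint 2.25: f = -0.28125 < 0 → [2, 2.25]
midpoint 2.125: f = 0.9961 > 0 → [2.125, 2.25]

0.9961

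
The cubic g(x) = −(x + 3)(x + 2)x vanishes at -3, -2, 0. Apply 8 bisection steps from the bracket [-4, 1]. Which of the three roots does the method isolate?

0

g(-1.5) = 1.125 > 0, so the root lies in [-1.5, 1]
g(-0.25) = 1.203125 > 0, so the root lies in [-0.25, 1]
g(0.375) = -3.005859 < 0, so the root lies in [-0.25, 0.375]
g(0.0625) = -0.3948 < 0, so the root lies in [-0.25, 0.0625]
g(-0.09375) = 0.5194 > 0, so the root lies in [-0.09375, 0.0625]
g(-0.015625) = 0.0925 > 0, so the root lies in [-0.015625, 0.0625]
g(0.0234375) = -0.1434 < 0, so the root lies in [-0.015625, 0.0234375]
g(0.00390625) = -0.0235 < 0, so the root lies in [-0.015625, 0.00390625]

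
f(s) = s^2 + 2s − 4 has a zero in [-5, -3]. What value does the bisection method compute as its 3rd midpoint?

-3.25

m = -4, f(m) = 4 (+); new bracket [-4, -3]
m = -3.5, f(m) = 1.25 (+); new bracket [-3.5, -3]
m = -3.25, f(m) = 0.0625 (+); new bracket [-3.25, -3]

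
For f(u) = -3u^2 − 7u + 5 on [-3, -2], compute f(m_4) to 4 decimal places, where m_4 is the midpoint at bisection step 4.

-0.3242

midpoint -2.5: f = 3.75 > 0 → [-3, -2.5]
midpoint -2.75: f = 1.5625 > 0 → [-3, -2.75]
midpoint -2.875: f = 0.328125 > 0 → [-3, -2.875]
midpoint -2.9375: f = -0.3242 < 0 → [-2.9375, -2.875]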